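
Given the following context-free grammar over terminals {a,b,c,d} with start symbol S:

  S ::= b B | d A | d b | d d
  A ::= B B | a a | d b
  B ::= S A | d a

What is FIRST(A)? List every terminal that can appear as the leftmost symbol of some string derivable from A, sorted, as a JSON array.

Compute FIRST by fixpoint:
iter 1:
  A via A→a a: +{a}
  A via A→d b: +{d}
  B via B→d a: +{d}
  S via S→b B: +{b}
  S via S→d A: +{d}
  FIRST(S)={b,d}  FIRST(A)={a,d}  FIRST(B)={d}
iter 2:
  B via B→S A: +{b}
  FIRST(S)={b,d}  FIRST(A)={a,d}  FIRST(B)={b,d}
iter 3:
  A via A→B B: +{b}
  FIRST(S)={b,d}  FIRST(A)={a,b,d}  FIRST(B)={b,d}
iter 4: done
  FIRST(S)={b,d}  FIRST(A)={a,b,d}  FIRST(B)={b,d}

FIRST(A) = ["a", "b", "d"]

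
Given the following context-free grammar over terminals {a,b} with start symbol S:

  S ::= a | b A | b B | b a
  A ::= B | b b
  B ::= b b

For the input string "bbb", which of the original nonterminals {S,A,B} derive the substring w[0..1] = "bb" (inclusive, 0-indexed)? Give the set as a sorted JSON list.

Convert to CNF:
  S -> T0 A | T0 B | T0 T1 | a
  A -> T0 T0
  B -> T0 T0
  T0 -> b
  T1 -> a

Fill CYK table bottom-up — only the sub-triangle for w[0..1]:
  [0..0]={T0}  "b"  orig:{}
  [1..1]={T0}  "b"  orig:{}
  [0..1]={A,B}  "bb"

Original NTs in T[0,1] deriving "bb": ["A", "B"]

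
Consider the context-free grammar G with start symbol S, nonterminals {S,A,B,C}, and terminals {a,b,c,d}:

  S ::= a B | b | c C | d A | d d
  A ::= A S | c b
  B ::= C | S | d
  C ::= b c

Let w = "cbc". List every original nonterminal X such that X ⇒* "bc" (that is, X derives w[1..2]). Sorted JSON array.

Convert to CNF:
  S -> T0 C | T2 B | T3 A | T3 T3 | b
  A -> A S | T0 T1
  B -> T0 C | T1 T0 | T2 B | T3 A | T3 T3 | b | d
  C -> T1 T0
  T0 -> c
  T1 -> b
  T2 -> a
  T3 -> d

Fill CYK table bottom-up — only the sub-triangle for w[1..2]:
  [1..1]={B,S,T1}  "b"  orig:{B,S}
  [2..2]={T0}  "c"  orig:{}
  [1..2]={B,C}  "bc"

Original NTs in T[1,2] deriving "bc": ["B", "C"]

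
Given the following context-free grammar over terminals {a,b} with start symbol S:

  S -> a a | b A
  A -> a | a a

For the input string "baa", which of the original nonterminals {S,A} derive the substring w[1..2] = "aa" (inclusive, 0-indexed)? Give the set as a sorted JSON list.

CNF form of G:
  S -> T0 T0 | T1 A
  A -> T0 T0 | a
  T0 -> a
  T1 -> b

Fill CYK table bottom-up (cells [i..j] with 1 ≤ i ≤ j ≤ 2 only):
  T[1,1] 'a' = {A,T0}  orig:{A}
  T[2,2] 'a' = {A,T0}  orig:{A}
  T[1,2] 'aa' = {A,S}

Original NTs in T[1,2] deriving "aa": ["A", "S"]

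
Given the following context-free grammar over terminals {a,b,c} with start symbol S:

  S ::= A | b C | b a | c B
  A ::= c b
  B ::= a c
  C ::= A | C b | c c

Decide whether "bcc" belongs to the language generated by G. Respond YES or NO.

CNF form of G:
  S -> T0 B | T0 T1 | T1 C | T1 T2
  A -> T0 T1
  B -> T2 T0
  C -> C T1 | T0 T0 | T0 T1
  T0 -> c
  T1 -> b
  T2 -> a

CYK table (by increasing span):
  T[0,0] 'b' = {T1}  orig:{}
  T[1,1] 'c' = {T0}  orig:{}
  T[2,2] 'c' = {T0}  orig:{}
  T[0,1] 'bc' = ∅
  T[1,2] 'cc' = {C}
  T[0,2] 'bcc' = {S}

S ∈ T[0,2] ⇒ YES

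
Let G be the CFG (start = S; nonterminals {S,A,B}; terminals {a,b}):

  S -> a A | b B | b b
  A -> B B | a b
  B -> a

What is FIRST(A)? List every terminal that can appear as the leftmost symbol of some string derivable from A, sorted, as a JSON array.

Compute FIRST by fixpoint:
[1]
  A via A→a b: +{a}
  B via B→a: +{a}
  S via S→a A: +{a}
  S via S→b B: +{b}
  S: {a,b}  A: {a}  B: {a}
[2] done
  S: {a,b}  A: {a}  B: {a}

FIRST(A) = ["a"]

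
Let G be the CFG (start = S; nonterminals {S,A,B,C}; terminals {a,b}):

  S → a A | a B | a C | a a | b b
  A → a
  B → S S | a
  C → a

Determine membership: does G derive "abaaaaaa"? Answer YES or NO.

CNF form of G:
  S -> T0 A | T0 B | T0 C | T0 T0 | T1 T1
  A -> a
  B -> S S | a
  C -> a
  T0 -> a
  T1 -> b

CYK fill:
  cell(0,0) a: {A,B,C,T0}  orig:{A,B,C}
  cell(1,1) b: {T1}  orig:{}
  cell(2,2) a: {A,B,C,T0}  orig:{A,B,C}
  cell(3,3) a: {A,B,C,T0}  orig:{A,B,C}
  cell(4,4) a: {A,B,C,T0}  orig:{A,B,C}
  cell(5,5) a: {A,B,C,T0}  orig:{A,B,C}
  cell(6,6) a: {A,B,C,T0}  orig:{A,B,C}
  cell(7,7) a: {A,B,C,T0}  orig:{A,B,C}
  cell(0,1) ab: ∅
  cell(1,2) ba: ∅
  cell(2,3) aa: {S}
  cell(3,4) aa: {S}
  cell(4,5) aa: {S}
  cell(5,6) aa: {S}
  cell(6,7) aa: {S}
  cell(0,2) aba: ∅
  cell(1,3) baa: ∅
  cell(2,4) aaa: ∅
  cell(3,5) aaa: ∅
  cell(4,6) aaa: ∅
  cell(5,7) aaa: ∅
  cell(0,3) abaa: ∅
  cell(1,4) baaa: ∅
  cell(2,5) aaaa: {B}
  cell(3,6) aaaa: {B}
  cell(4,7) aaaa: {B}
  cell(0,4) abaaa: ∅
  cell(1,5) baaaa: ∅
  cell(2,6) aaaaa: {S}
  cell(3,7) aaaaa: {S}
  cell(0,5) abaaaa: ∅
  cell(1,6) baaaaa: ∅
  cell(2,7) aaaaaa: ∅
  cell(0,6) abaaaaa: ∅
  cell(1,7) baaaaaa: ∅
  cell(0,7) abaaaaaa: ∅

S ∉ T[0,7] ⇒ NO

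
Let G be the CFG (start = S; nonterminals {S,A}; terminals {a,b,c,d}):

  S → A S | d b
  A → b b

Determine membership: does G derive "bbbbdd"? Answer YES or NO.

CNF form of G:
  S -> A S | T1 T0
  A -> T0 T0
  T0 -> b
  T1 -> d

CYK table (by increasing span):
  T[0,0] 'b' = {T0}  orig:{}
  T[1,1] 'b' = {T0}  orig:{}
  T[2,2] 'b' = {T0}  orig:{}
  T[3,3] 'b' = {T0}  orig:{}
  T[4,4] 'd' = {T1}  orig:{}
  T[5,5] 'd' = {T1}  orig:{}
  T[0,1] 'bb' = {A}
  T[1,2] 'bb' = {A}
  T[2,3] 'bb' = {A}
  T[3,4] 'bd' = ∅
  T[4,5] 'dd' = ∅
  T[0,2] 'bbb' = ∅
  T[1,3] 'bbb' = ∅
  T[2,4] 'bbd' = ∅
  T[3,5] 'bdd' = ∅
  T[0,3] 'bbbb' = ∅
  T[1,4] 'bbbd' = ∅
  T[2,5] 'bbdd' = ∅
  T[0,4] 'bbbbd' = ∅
  T[1,5] 'bbbdd' = ∅
  T[0,5] 'bbbbdd' = ∅

S ∉ T[0,5] ⇒ NO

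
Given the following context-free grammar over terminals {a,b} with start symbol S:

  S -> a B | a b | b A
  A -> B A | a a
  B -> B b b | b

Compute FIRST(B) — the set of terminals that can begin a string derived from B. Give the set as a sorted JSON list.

FIRST sets, iterate to fixpoint:
[1]
  A via A→a a: +{a}
  B via B→b: +{b}
  S via S→a B: +{a}
  S via S→b A: +{b}
  FIRST(S)={a,b}  FIRST(A)={a}  FIRST(B)={b}
[2]
  A via A→B A: +{b}
  FIRST(S)={a,b}  FIRST(A)={a,b}  FIRST(B)={b}
[3] done
  FIRST(S)={a,b}  FIRST(A)={a,b}  FIRST(B)={b}

FIRST(B) = ["b"]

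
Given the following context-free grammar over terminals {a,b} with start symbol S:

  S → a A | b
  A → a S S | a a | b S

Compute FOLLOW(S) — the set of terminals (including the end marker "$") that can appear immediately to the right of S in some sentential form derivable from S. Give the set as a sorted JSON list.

FIRST iteration:
iter 1:
  A via A→a S S: +{a}
  A via A→b S: +{b}
  S via S→a A: +{a}
  S via S→b: +{b}
  FIRST(S)={a,b}  FIRST(A)={a,b}
iter 2: — fixpoint
  FIRST(S)={a,b}  FIRST(A)={a,b}

Compute FOLLOW by fixpoint:
initialize: $ ∈ FOLLOW(S)
iter 1:
  A→a S S: FOLLOW(S) ⊇ FIRST(S) = {a,b}; new: +{a,b}
  S→a A: FOLLOW(A) ⊇ FOLLOW(S) ⊇ {$,a,b}; new: +{$,a,b}
  FOLLOW(S)={$,a,b}  FOLLOW(A)={$,a,b}
iter 2: (no change)
  FOLLOW(S)={$,a,b}  FOLLOW(A)={$,a,b}

FOLLOW(S) = ["$", "a", "b"]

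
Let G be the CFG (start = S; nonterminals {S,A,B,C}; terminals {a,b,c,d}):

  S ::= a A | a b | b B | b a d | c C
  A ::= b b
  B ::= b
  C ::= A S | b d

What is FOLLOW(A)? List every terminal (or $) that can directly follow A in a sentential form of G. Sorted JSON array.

Compute FIRST by fixpoint:
round 1:
  A via A→b b: +{b}
  B via B→b: +{b}
  C via C→A S: +{b}
  S via S→a A: +{a}
  S via S→b B: +{b}
  S via S→c C: +{c}
  S: {a,b,c}  A: {b}  B: {b}  C: {b}
round 2: (no change)
  S: {a,b,c}  A: {b}  B: {b}  C: {b}

FOLLOW iteration:
seed FOLLOW(S) with $
round 1:
  C→A S: FOLLOW(A) ⊇ FIRST(S) = {a,b,c}; new: +{a,b,c}
  S→a A: FOLLOW(A) ⊇ FOLLOW(S) ⊇ {$}; new: +{$}
  S→b B: FOLLOW(B) ⊇ FOLLOW(S) ⊇ {$}; new: +{$}
  S→c C: FOLLOW(C) ⊇ FOLLOW(S) ⊇ {$}; new: +{$}
  S: {$}  A: {$,a,b,c}  B: {$}  C: {$}
round 2: — fixpoint
  S: {$}  A: {$,a,b,c}  B: {$}  C: {$}

FOLLOW(A) = ["$", "a", "b", "c"]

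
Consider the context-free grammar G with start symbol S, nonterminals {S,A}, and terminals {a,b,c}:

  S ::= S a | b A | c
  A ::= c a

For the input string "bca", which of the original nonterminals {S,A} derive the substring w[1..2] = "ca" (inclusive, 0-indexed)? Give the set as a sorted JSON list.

Convert to CNF:
  S -> S T1 | T2 A | c
  A -> T0 T1
  T0 -> c
  T1 -> a
  T2 -> b

Fill CYK table bottom-up, restricted to cells inside w[1..2]:
  [1..1]={S,T0}  "c"  orig:{S}
  [2..2]={T1}  "a"  orig:{}
  [1..2]={A,S}  "ca"

Original NTs in T[1,2] deriving "ca": ["A", "S"]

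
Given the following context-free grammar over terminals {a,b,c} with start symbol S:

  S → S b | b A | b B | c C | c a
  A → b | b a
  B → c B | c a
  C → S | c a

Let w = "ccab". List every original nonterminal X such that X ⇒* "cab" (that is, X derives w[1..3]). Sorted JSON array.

CNF form of G:
  S -> S T0 | T0 A | T0 B | T2 C | T2 T1
  A -> T0 T1 | b
  B -> T2 B | T2 T1
  C -> S T0 | T0 A | T0 B | T2 C | T2 T1
  T0 -> b
  T1 -> a
  T2 -> c

Fill CYK table bottom-up — only the sub-triangle for w[1..3]:
  [1..1]={T2}  "c"  orig:{}
  [2..2]={T1}  "a"  orig:{}
  [3..3]={A,T0}  "b"  orig:{A}
  [1..2]={B,C,S}  "ca"
  [2..3]=∅  "ab"
  [1..3]={C,S}  "cab"

Original NTs in T[1,3] deriving "cab": ["C", "S"]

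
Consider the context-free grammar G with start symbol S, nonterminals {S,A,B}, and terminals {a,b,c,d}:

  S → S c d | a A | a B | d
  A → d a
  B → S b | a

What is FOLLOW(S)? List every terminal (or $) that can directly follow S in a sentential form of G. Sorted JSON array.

FIRST iteration:
pass 1:
  A via A→d a: +{d}
  B via B→a: +{a}
  S via S→a A: +{a}
  S via S→d: +{d}
  S: {a,d}  A: {d}  B: {a}
pass 2:
  B via B→S b: +{d}
  S: {a,d}  A: {d}  B: {a,d}
pass 3: done
  S: {a,d}  A: {d}  B: {a,d}

Compute FOLLOW by fixpoint:
seed FOLLOW(S) with $
round 1:
  B→S b: FOLLOW(S) ⊇ FIRST(b) = {b}; new: +{b}
  S→S c d: FOLLOW(S) ⊇ FIRST(c) = {c}; new: +{c}
  S→a A: FOLLOW(A) ⊇ FOLLOW(S) ⊇ {$,b,c}; new: +{$,b,c}
  S→a B: FOLLOW(B) ⊇ FOLLOW(S) ⊇ {$,b,c}; new: +{$,b,c}
  FOLLOW(S)={$,b,c}  FOLLOW(A)={$,b,c}  FOLLOW(B)={$,b,c}
round 2: (stable)
  FOLLOW(S)={$,b,c}  FOLLOW(A)={$,b,c}  FOLLOW(B)={$,b,c}

FOLLOW(S) = ["$", "b", "c"]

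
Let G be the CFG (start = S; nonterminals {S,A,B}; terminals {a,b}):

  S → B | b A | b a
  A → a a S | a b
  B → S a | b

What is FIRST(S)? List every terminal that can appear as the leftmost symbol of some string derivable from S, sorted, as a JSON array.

Compute FIRST by fixpoint:
round 1:
  A via A→a a S: +{a}
  B via B→b: +{b}
  S via S→B: +{b}
  FIRST(S)={b}  FIRST(A)={a}  FIRST(B)={b}
round 2: — fixpoint
  FIRST(S)={b}  FIRST(A)={a}  FIRST(B)={b}

FIRST(S) = ["b"]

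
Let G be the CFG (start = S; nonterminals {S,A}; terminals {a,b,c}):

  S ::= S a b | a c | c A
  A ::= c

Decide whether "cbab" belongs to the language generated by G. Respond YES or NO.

CNF form of G:
  S -> S X3 | T0 T2 | T2 A
  A -> c
  T0 -> a
  T1 -> b
  T2 -> c
  X3 -> T0 T1

CYK fill:
  [0..0]={A,T2}  "c"  orig:{A}
  [1..1]={T1}  "b"  orig:{}
  [2..2]={T0}  "a"  orig:{}
  [3..3]={T1}  "b"  orig:{}
  [0..1]=∅  "cb"
  [1..2]=∅  "ba"
  [2..3]={X3}  "ab"  orig:{}
  [0..2]=∅  "cba"
  [1..3]=∅  "bab"
  [0..3]=∅  "cbab"

S ∉ T[0,3] ⇒ NO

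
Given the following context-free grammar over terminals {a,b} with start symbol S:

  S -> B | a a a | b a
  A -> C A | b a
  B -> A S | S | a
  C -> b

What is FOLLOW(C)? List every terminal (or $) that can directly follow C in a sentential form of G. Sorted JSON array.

FIRST iteration:
round 1:
  A via A→b a: +{b}
  B via B→A S: +{b}
  B via B→a: +{a}
  C via C→b: +{b}
  S via S→B: +{a,b}
  FIRST(S)={a,b}  FIRST(A)={b}  FIRST(B)={a,b}  FIRST(C)={b}
round 2: (stable)
  FIRST(S)={a,b}  FIRST(A)={b}  FIRST(B)={a,b}  FIRST(C)={b}

FOLLOW sets:
seed FOLLOW(S) with $
pass 1:
  A→C A: FOLLOW(C) ⊇ FIRST(A) = {b}; new: +{b}
  B→A S: FOLLOW(A) ⊇ FIRST(S) = {a,b}; new: +{a,b}
  S→B: FOLLOW(B) ⊇ FOLLOW(S) ⊇ {$}; new: +{$}
  FOLLOW[S]={$}  FOLLOW[A]={a,b}  FOLLOW[B]={$}  FOLLOW[C]={b}
pass 2: — fixpoint
  FOLLOW[S]={$}  FOLLOW[A]={a,b}  FOLLOW[B]={$}  FOLLOW[C]={b}

FOLLOW(C) = ["b"]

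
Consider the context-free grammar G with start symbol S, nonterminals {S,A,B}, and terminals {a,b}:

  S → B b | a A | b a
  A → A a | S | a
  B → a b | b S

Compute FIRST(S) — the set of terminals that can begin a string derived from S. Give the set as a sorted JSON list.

FIRST iteration:
round 1:
  A via A→a: +{a}
  B via B→a b: +{a}
  B via B→b S: +{b}
  S via S→B b: +{a,b}
  FIRST(S)={a,b}  FIRST(A)={a}  FIRST(B)={a,b}
round 2:
  A via A→S: +{b}
  FIRST(S)={a,b}  FIRST(A)={a,b}  FIRST(B)={a,b}
round 3: (stable)
  FIRST(S)={a,b}  FIRST(A)={a,b}  FIRST(B)={a,b}

FIRST(S) = ["a", "b"]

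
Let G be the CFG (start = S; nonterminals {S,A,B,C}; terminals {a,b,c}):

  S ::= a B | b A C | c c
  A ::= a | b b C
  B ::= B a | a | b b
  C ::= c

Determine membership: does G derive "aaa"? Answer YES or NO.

Convert to CNF:
  S -> T0 X4 | T1 B | T2 T2
  A -> T0 X3 | a
  B -> B T1 | T0 T0 | a
  C -> c
  T0 -> b
  T1 -> a
  T2 -> c
  X3 -> T0 C
  X4 -> A C

CYK fill:
  T[0,0] 'a' = {A,B,T1}  orig:{A,B}
  T[1,1] 'a' = {A,B,T1}  orig:{A,B}
  T[2,2] 'a' = {A,B,T1}  orig:{A,B}
  T[0,1] 'aa' = {B,S}
  T[1,2] 'aa' = {B,S}
  T[0,2] 'aaa' = {B,S}

S ∈ T[0,2] ⇒ YES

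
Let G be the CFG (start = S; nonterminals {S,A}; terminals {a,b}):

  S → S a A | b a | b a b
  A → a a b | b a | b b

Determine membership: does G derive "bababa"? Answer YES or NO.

Convert to CNF:
  S -> S X3 | T1 T0 | T1 X4
  A -> T0 X2 | T1 T0 | T1 T1
  T0 -> a
  T1 -> b
  X2 -> T0 T1
  X3 -> T0 A
  X4 -> T0 T1

Fill CYK table bottom-up:
  T[0,0] 'b' = {T1}  orig:{}
  T[1,1] 'a' = {T0}  orig:{}
  T[2,2] 'b' = {T1}  orig:{}
  T[3,3] 'a' = {T0}  orig:{}
  T[4,4] 'b' = {T1}  orig:{}
  T[5,5] 'a' = {T0}  orig:{}
  T[0,1] 'ba' = {A,S}
  T[1,2] 'ab' = {X2,X4}  orig:{}
  T[2,3] 'ba' = {A,S}
  T[3,4] 'ab' = {X2,X4}  orig:{}
  T[4,5] 'ba' = {A,S}
  T[0,2] 'bab' = {S}
  T[1,3] 'aba' = {X3}  orig:{}
  T[2,4] 'bab' = {S}
  T[3,5] 'aba' = {X3}  orig:{}
  T[0,3] 'baba' = ∅
  T[1,4] 'abab' = ∅
  T[2,5] 'baba' = ∅
  T[0,4] 'babab' = ∅
  T[1,5] 'ababa' = ∅
  T[0,5] 'bababa' = {S}

S ∈ T[0,5] ⇒ YES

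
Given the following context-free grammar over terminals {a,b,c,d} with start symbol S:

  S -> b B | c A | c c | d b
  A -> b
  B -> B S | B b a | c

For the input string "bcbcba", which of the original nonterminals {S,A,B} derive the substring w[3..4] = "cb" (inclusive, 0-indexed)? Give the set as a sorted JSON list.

CNF form of G:
  S -> T0 B | T2 A | T2 T2 | T3 T0
  A -> b
  B -> B S | B X4 | c
  T0 -> b
  T1 -> a
  T2 -> c
  T3 -> d
  X4 -> T0 T1

CYK fill, restricted to cells inside w[3..4]:
  cell(3,3) c: {B,T2}  orig:{B}
  cell(4,4) b: {A,T0}  orig:{A}
  cell(3,4) cb: {S}

Original NTs in T[3,4] deriving "cb": ["S"]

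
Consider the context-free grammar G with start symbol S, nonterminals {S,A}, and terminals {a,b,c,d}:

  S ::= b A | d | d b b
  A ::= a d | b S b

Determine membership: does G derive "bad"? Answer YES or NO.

CNF form of G:
  S -> T1 X4 | T2 A | d
  A -> T0 T1 | T2 X3
  T0 -> a
  T1 -> d
  T2 -> b
  X3 -> S T2
  X4 -> T2 T2

CYK fill:
  T[0,0] 'b' = {T2}  orig:{}
  T[1,1] 'a' = {T0}  orig:{}
  T[2,2] 'd' = {S,T1}  orig:{S}
  T[0,1] 'ba' = ∅
  T[1,2] 'ad' = {A}
  T[0,2] 'bad' = {S}

S ∈ T[0,2] ⇒ YES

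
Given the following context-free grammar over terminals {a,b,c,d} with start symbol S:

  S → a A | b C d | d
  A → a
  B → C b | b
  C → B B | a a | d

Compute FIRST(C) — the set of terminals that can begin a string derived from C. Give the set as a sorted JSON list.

FIRST iteration:
iter 1:
  A via A→a: +{a}
  B via B→b: +{b}
  C via C→B B: +{b}
  C via C→a a: +{a}
  C via C→d: +{d}
  S via S→a A: +{a}
  S via S→b C d: +{b}
  S via S→d: +{d}
  FIRST[S]={a,b,d}  FIRST[A]={a}  FIRST[B]={b}  FIRST[C]={a,b,d}
iter 2:
  B via B→C b: +{a,d}
  FIRST[S]={a,b,d}  FIRST[A]={a}  FIRST[B]={a,b,d}  FIRST[C]={a,b,d}
iter 3: (stable)
  FIRST[S]={a,b,d}  FIRST[A]={a}  FIRST[B]={a,b,d}  FIRST[C]={a,b,d}

FIRST(C) = ["a", "b", "d"]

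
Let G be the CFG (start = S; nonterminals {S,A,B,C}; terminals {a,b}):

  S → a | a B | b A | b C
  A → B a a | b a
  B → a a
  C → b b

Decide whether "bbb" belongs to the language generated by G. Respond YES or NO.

CNF form of G:
  S -> T0 B | T1 A | T1 C | a
  A -> B X2 | T1 T0
  B -> T0 T0
  C -> T1 T1
  T0 -> a
  T1 -> b
  X2 -> T0 T0

Fill CYK table bottom-up:
  T[0,0] 'b' = {T1}  orig:{}
  T[1,1] 'b' = {T1}  orig:{}
  T[2,2] 'b' = {T1}  orig:{}
  T[0,1] 'bb' = {C}
  T[1,2] 'bb' = {C}
  T[0,2] 'bbb' = {S}

S ∈ T[0,2] ⇒ YES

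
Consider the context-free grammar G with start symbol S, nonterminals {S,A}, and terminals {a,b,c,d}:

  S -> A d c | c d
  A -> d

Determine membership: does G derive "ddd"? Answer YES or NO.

CNF form of G:
  S -> A X2 | T1 T0
  A -> d
  T0 -> d
  T1 -> c
  X2 -> T0 T1

CYK table (by increasing span):
  T[0,0] 'd' = {A,T0}  orig:{A}
  T[1,1] 'd' = {A,T0}  orig:{A}
  T[2,2] 'd' = {A,T0}  orig:{A}
  T[0,1] 'dd' = ∅
  T[1,2] 'dd' = ∅
  T[0,2] 'ddd' = ∅

S ∉ T[0,2] ⇒ NO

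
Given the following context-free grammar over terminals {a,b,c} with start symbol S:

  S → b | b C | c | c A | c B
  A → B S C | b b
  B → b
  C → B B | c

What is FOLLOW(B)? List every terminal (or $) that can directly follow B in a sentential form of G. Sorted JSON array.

FIRST iteration:
round 1:
  A via A→b b: +{b}
  B via B→b: +{b}
  C via C→B B: +{b}
  C via C→c: +{c}
  S via S→b: +{b}
  S via S→c: +{c}
  S: {b,c}  A: {b}  B: {b}  C: {b,c}
round 2: — fixpoint
  S: {b,c}  A: {b}  B: {b}  C: {b,c}

FOLLOW iteration:
initialize: $ ∈ FOLLOW(S)
round 1:
  A→B S C: FOLLOW(B) ⊇ FIRST(S) = {b,c}; new: +{b,c}
  A→B S C: FOLLOW(S) ⊇ FIRST(C) = {b,c}; new: +{b,c}
  S→b C: FOLLOW(C) ⊇ FOLLOW(S) ⊇ {$,b,c}; new: +{$,b,c}
  S→c A: FOLLOW(A) ⊇ FOLLOW(S) ⊇ {$,b,c}; new: +{$,b,c}
  S→c B: FOLLOW(B) ⊇ FOLLOW(S) ⊇ {$,b,c}; new: +{$}
  FOLLOW[S]={$,b,c}  FOLLOW[A]={$,b,c}  FOLLOW[B]={$,b,c}  FOLLOW[C]={$,b,c}
round 2: (no change)
  FOLLOW[S]={$,b,c}  FOLLOW[A]={$,b,c}  FOLLOW[B]={$,b,c}  FOLLOW[C]={$,b,c}

FOLLOW(B) = ["$", "b", "c"]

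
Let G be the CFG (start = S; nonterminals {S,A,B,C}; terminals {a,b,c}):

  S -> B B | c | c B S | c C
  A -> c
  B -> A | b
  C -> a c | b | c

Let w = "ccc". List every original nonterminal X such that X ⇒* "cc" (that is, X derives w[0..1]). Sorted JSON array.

Convert to CNF:
  S -> B B | T1 C | T1 X2 | c
  A -> c
  B -> b | c
  C -> T0 T1 | b | c
  T0 -> a
  T1 -> c
  X2 -> B S

Fill CYK table bottom-up — only the sub-triangle for w[0..1]:
  T[0,0] 'c' = {A,B,C,S,T1}  orig:{A,B,C,S}
  T[1,1] 'c' = {A,B,C,S,T1}  orig:{A,B,C,S}
  T[0,1] 'cc' = {S,X2}  orig:{S}

Original NTs in T[0,1] deriving "cc": ["S"]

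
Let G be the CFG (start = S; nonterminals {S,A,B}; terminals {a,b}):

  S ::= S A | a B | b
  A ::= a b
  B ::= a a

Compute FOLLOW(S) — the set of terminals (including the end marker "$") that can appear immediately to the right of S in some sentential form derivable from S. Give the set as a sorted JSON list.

Compute FIRST by fixpoint:
round 1:
  A via A→a b: +{a}
  B via B→a a: +{a}
  S via S→a B: +{a}
  S via S→b: +{b}
  FIRST(S)={a,b}  FIRST(A)={a}  FIRST(B)={a}
round 2: (stable)
  FIRST(S)={a,b}  FIRST(A)={a}  FIRST(B)={a}

FOLLOW sets:
seed FOLLOW(S) with $
pass 1:
  S→S A: FOLLOW(S) ⊇ FIRST(A) = {a}; new: +{a}
  S→S A: FOLLOW(A) ⊇ FOLLOW(S) ⊇ {$,a}; new: +{$,a}
  S→a B: FOLLOW(B) ⊇ FOLLOW(S) ⊇ {$,a}; new: +{$,a}
  FOLLOW[S]={$,a}  FOLLOW[A]={$,a}  FOLLOW[B]={$,a}
pass 2: done
  FOLLOW[S]={$,a}  FOLLOW[A]={$,a}  FOLLOW[B]={$,a}

FOLLOW(S) = ["$", "a"]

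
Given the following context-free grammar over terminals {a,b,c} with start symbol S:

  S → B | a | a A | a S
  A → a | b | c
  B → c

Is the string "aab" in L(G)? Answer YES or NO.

Convert to CNF:
  S -> T0 A | T0 S | a | c
  A -> a | b | c
  B -> c
  T0 -> a

CYK fill:
  T[0,0] 'a' = {A,S,T0}  orig:{A,S}
  T[1,1] 'a' = {A,S,T0}  orig:{A,S}
  T[2,2] 'b' = {A}
  T[0,1] 'aa' = {S}
  T[1,2] 'ab' = {S}
  T[0,2] 'aab' = {S}

S ∈ T[0,2] ⇒ YES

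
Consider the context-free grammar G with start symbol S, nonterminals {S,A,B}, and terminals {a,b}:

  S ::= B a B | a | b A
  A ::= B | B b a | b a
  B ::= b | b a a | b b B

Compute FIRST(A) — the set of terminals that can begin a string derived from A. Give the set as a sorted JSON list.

Compute FIRST by fixpoint:
pass 1:
  A via A→b a: +{b}
  B via B→b: +{b}
  S via S→B a B: +{b}
  S via S→a: +{a}
  FIRST(S)={a,b}  FIRST(A)={b}  FIRST(B)={b}
pass 2: done
  FIRST(S)={a,b}  FIRST(A)={b}  FIRST(B)={b}

FIRST(A) = ["b"]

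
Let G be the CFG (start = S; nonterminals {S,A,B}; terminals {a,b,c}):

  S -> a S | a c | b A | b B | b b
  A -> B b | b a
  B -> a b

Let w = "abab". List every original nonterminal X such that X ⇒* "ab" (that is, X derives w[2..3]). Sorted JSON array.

Convert to CNF:
  S -> T0 A | T0 B | T0 T0 | T1 S | T1 T2
  A -> B T0 | T0 T1
  B -> T1 T0
  T0 -> b
  T1 -> a
  T2 -> c

CYK table (by increasing span) (cells [i..j] with 2 ≤ i ≤ j ≤ 3 only):
  T[2,2] 'a' = {T1}  orig:{}
  T[3,3] 'b' = {T0}  orig:{}
  T[2,3] 'ab' = {B}

Original NTs in T[2,3] deriving "ab": ["B"]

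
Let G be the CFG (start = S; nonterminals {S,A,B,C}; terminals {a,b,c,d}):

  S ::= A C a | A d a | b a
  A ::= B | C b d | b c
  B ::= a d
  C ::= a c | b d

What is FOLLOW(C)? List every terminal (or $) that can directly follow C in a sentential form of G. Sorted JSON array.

FIRST sets, iterate to fixpoint:
iter 1:
  A via A→b c: +{b}
  B via B→a d: +{a}
  C via C→a c: +{a}
  C via C→b d: +{b}
  S via S→A C a: +{b}
  FIRST[S]={b}  FIRST[A]={b}  FIRST[B]={a}  FIRST[C]={a,b}
iter 2:
  A via A→B: +{a}
  S via S→A C a: +{a}
  FIRST[S]={a,b}  FIRST[A]={a,b}  FIRST[B]={a}  FIRST[C]={a,b}
iter 3: done
  FIRST[S]={a,b}  FIRST[A]={a,b}  FIRST[B]={a}  FIRST[C]={a,b}

FOLLOW iteration:
FOLLOW(S) := {$}
pass 1:
  A→C b d: FOLLOW(C) ⊇ FIRST(b) = {b}; new: +{b}
  S→A C a: FOLLOW(A) ⊇ FIRST(C) = {a,b}; new: +{a,b}
  S→A C a: FOLLOW(C) ⊇ FIRST(a) = {a}; new: +{a}
  S→A d a: FOLLOW(A) ⊇ FIRST(d) = {d}; new: +{d}
  S: {$}  A: {a,b,d}  B: {}  C: {a,b}
pass 2:
  A→B: FOLLOW(B) ⊇ FOLLOW(A) ⊇ {a,b,d}; new: +{a,b,d}
  S: {$}  A: {a,b,d}  B: {a,b,d}  C: {a,b}
pass 3: (no change)
  S: {$}  A: {a,b,d}  B: {a,b,d}  C: {a,b}

FOLLOW(C) = ["a", "b"]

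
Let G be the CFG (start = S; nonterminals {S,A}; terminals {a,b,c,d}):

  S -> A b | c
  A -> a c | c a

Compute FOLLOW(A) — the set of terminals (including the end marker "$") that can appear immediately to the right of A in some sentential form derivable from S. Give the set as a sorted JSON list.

FIRST sets, iterate to fixpoint:
[1]
  A via A→a c: +{a}
  A via A→c a: +{c}
  S via S→A b: +{a,c}
  FIRST(S)={a,c}  FIRST(A)={a,c}
[2] — fixpoint
  FIRST(S)={a,c}  FIRST(A)={a,c}

Compute FOLLOW by fixpoint:
seed FOLLOW(S) with $
round 1:
  S→A b: FOLLOW(A) ⊇ FIRST(b) = {b}; new: +{b}
  FOLLOW(S)={$}  FOLLOW(A)={b}
round 2: — fixpoint
  FOLLOW(S)={$}  FOLLOW(A)={b}

FOLLOW(A) = ["b"]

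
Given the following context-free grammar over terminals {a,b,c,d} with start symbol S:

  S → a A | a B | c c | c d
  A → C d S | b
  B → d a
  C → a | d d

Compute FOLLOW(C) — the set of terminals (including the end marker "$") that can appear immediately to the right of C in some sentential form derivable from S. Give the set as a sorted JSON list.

FIRST iteration:
iter 1:
  A via A→b: +{b}
  B via B→d a: +{d}
  C via C→a: +{a}
  C via C→d d: +{d}
  S via S→a A: +{a}
  S via S→c c: +{c}
  FIRST[S]={a,c}  FIRST[A]={b}  FIRST[B]={d}  FIRST[C]={a,d}
iter 2:
  A via A→C d S: +{a,d}
  FIRST[S]={a,c}  FIRST[A]={a,b,d}  FIRST[B]={d}  FIRST[C]={a,d}
iter 3: — fixpoint
  FIRST[S]={a,c}  FIRST[A]={a,b,d}  FIRST[B]={d}  FIRST[C]={a,d}

FOLLOW sets:
initialize: $ ∈ FOLLOW(S)
round 1:
  A→C d S: FOLLOW(C) ⊇ FIRST(d) = {d}; new: +{d}
  S→a A: FOLLOW(A) ⊇ FOLLOW(S) ⊇ {$}; new: +{$}
  S→a B: FOLLOW(B) ⊇ FOLLOW(S) ⊇ {$}; new: +{$}
  FOLLOW(S)={$}  FOLLOW(A)={$}  FOLLOW(B)={$}  FOLLOW(C)={d}
round 2: — fixpoint
  FOLLOW(S)={$}  FOLLOW(A)={$}  FOLLOW(B)={$}  FOLLOW(C)={d}

FOLLOW(C) = ["d"]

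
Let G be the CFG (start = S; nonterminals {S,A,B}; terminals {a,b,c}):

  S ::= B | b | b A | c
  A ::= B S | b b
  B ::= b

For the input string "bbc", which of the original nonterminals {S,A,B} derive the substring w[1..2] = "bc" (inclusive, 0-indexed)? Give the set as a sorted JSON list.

Convert to CNF:
  S -> T0 A | b | c
  A -> B S | T0 T0
  B -> b
  T0 -> b

CYK table (by increasing span) (cells [i..j] with 1 ≤ i ≤ j ≤ 2 only):
  [1..1]={B,S,T0}  "b"  orig:{B,S}
  [2..2]={S}  "c"
  [1..2]={A}  "bc"

Original NTs in T[1,2] deriving "bc": ["A"]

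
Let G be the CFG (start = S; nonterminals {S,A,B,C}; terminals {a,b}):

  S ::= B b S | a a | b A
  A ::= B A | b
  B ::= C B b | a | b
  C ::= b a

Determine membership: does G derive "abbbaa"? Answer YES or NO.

CNF form of G:
  S -> B X3 | T0 A | T1 T1
  A -> B A | b
  B -> C X2 | a | b
  C -> T0 T1
  T0 -> b
  T1 -> a
  X2 -> B T0
  X3 -> T0 S

CYK table (by increasing span):
  cell(0,0) a: {B,T1}  orig:{B}
  cell(1,1) b: {A,B,T0}  orig:{A,B}
  cell(2,2) b: {A,B,T0}  orig:{A,B}
  cell(3,3) b: {A,B,T0}  orig:{A,B}
  cell(4,4) a: {B,T1}  orig:{B}
  cell(5,5) a: {B,T1}  orig:{B}
  cell(0,1) ab: {A,X2}  orig:{A}
  cell(1,2) bb: {A,S,X2}  orig:{A,S}
  cell(2,3) bb: {A,S,X2}  orig:{A,S}
  cell(3,4) ba: {C}
  cell(4,5) aa: {S}
  cell(0,2) abb: {A}
  cell(1,3) bbb: {A,S,X3}  orig:{A,S}
  cell(2,4) bba: ∅
  cell(3,5) baa: {X3}  orig:{}
  cell(0,3) abbb: {A,S}
  cell(1,4) bbba: ∅
  cell(2,5) bbaa: {S}
  cell(0,4) abbba: ∅
  cell(1,5) bbbaa: {X3}  orig:{}
  cell(0,5) abbbaa: {S}

S ∈ T[0,5] ⇒ YES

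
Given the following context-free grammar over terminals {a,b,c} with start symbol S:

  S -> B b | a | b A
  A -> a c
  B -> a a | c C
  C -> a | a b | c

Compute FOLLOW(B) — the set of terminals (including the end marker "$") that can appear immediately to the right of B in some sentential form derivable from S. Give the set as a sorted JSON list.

FIRST sets, iterate to fixpoint:
[1]
  A via A→a c: +{a}
  B via B→a a: +{a}
  B via B→c C: +{c}
  C via C→a: +{a}
  C via C→c: +{c}
  S via S→B b: +{a,c}
  S via S→b A: +{b}
  FIRST[S]={a,b,c}  FIRST[A]={a}  FIRST[B]={a,c}  FIRST[C]={a,c}
[2] — fixpoint
  FIRST[S]={a,b,c}  FIRST[A]={a}  FIRST[B]={a,c}  FIRST[C]={a,c}

FOLLOW iteration:
seed FOLLOW(S) with $
iter 1:
  S→B b: FOLLOW(B) ⊇ FIRST(b) = {b}; new: +{b}
  S→b A: FOLLOW(A) ⊇ FOLLOW(S) ⊇ {$}; new: +{$}
  FOLLOW(S)={$}  FOLLOW(A)={$}  FOLLOW(B)={b}  FOLLOW(C)={}
iter 2:
  B→c C: FOLLOW(C) ⊇ FOLLOW(B) ⊇ {b}; new: +{b}
  FOLLOW(S)={$}  FOLLOW(A)={$}  FOLLOW(B)={b}  FOLLOW(C)={b}
iter 3: (stable)
  FOLLOW(S)={$}  FOLLOW(A)={$}  FOLLOW(B)={b}  FOLLOW(C)={b}

FOLLOW(B) = ["b"]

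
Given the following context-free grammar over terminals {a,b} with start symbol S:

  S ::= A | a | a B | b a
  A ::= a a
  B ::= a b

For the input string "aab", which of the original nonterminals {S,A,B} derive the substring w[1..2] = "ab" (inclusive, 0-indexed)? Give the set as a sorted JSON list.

CNF form of G:
  S -> T0 B | T0 T0 | T1 T0 | a
  A -> T0 T0
  B -> T0 T1
  T0 -> a
  T1 -> b

CYK table (by increasing span) (cells [i..j] with 1 ≤ i ≤ j ≤ 2 only):
  [1..1]={S,T0}  "a"  orig:{S}
  [2..2]={T1}  "b"  orig:{}
  [1..2]={B}  "ab"

Original NTs in T[1,2] deriving "ab": ["B"]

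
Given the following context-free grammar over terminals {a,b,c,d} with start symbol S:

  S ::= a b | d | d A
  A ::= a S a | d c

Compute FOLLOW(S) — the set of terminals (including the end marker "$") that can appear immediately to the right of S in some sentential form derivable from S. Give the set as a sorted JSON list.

Compute FIRST by fixpoint:
iter 1:
  A via A→a S a: +{a}
  A via A→d c: +{d}
  S via S→a b: +{a}
  S via S→d: +{d}
  S: {a,d}  A: {a,d}
iter 2: done
  S: {a,d}  A: {a,d}

Compute FOLLOW by fixpoint:
FOLLOW(S) := {$}
[1]
  A→a S a: FOLLOW(S) ⊇ FIRST(a) = {a}; new: +{a}
  S→d A: FOLLOW(A) ⊇ FOLLOW(S) ⊇ {$,a}; new: +{$,a}
  FOLLOW[S]={$,a}  FOLLOW[A]={$,a}
[2] done
  FOLLOW[S]={$,a}  FOLLOW[A]={$,a}

FOLLOW(S) = ["$", "a"]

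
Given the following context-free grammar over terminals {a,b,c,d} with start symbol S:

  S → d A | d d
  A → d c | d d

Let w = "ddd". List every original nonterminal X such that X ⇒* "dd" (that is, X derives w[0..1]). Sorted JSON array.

Convert to CNF:
  S -> T0 A | T0 T0
  A -> T0 T0 | T0 T1
  T0 -> d
  T1 -> c

CYK fill (cells [i..j] with 0 ≤ i ≤ j ≤ 1 only):
  [0..0]={T0}  "d"  orig:{}
  [1..1]={T0}  "d"  orig:{}
  [0..1]={A,S}  "dd"

Original NTs in T[0,1] deriving "dd": ["A", "S"]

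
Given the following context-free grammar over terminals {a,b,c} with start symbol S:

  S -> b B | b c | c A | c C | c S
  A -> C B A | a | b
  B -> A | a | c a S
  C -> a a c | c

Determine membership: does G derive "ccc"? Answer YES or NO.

Convert to CNF:
  S -> T0 A | T0 C | T0 S | T2 B | T2 T0
  A -> C X3 | a | b
  B -> C X4 | T0 X5 | a | b
  C -> T1 X6 | c
  T0 -> c
  T1 -> a
  T2 -> b
  X3 -> B A
  X4 -> B A
  X5 -> T1 S
  X6 -> T1 T0

Fill CYK table bottom-up:
  cell(0,0) c: {C,T0}  orig:{C}
  cell(1,1) c: {C,T0}  orig:{C}
  cell(2,2) c: {C,T0}  orig:{C}
  cell(0,1) cc: {S}
  cell(1,2) cc: {S}
  cell(0,2) ccc: {S}

S ∈ T[0,2] ⇒ YES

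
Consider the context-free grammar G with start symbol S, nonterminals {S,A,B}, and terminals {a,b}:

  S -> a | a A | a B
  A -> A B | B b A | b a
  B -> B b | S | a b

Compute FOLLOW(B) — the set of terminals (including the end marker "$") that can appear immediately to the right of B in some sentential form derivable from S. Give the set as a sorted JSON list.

Compute FIRST by fixpoint:
pass 1:
  A via A→b a: +{b}
  B via B→a b: +{a}
  S via S→a: +{a}
  FIRST[S]={a}  FIRST[A]={b}  FIRST[B]={a}
pass 2:
  A via A→B b A: +{a}
  FIRST[S]={a}  FIRST[A]={a,b}  FIRST[B]={a}
pass 3: (stable)
  FIRST[S]={a}  FIRST[A]={a,b}  FIRST[B]={a}

FOLLOW sets:
FOLLOW(S) := {$}
[1]
  A→A B: FOLLOW(A) ⊇ FIRST(B) = {a}; new: +{a}
  A→A B: FOLLOW(B) ⊇ FOLLOW(A) ⊇ {a}; new: +{a}
  A→B b A: FOLLOW(B) ⊇ FIRST(b) = {b}; new: +{b}
  B→S: FOLLOW(S) ⊇ FOLLOW(B) ⊇ {a,b}; new: +{a,b}
  S→a A: FOLLOW(A) ⊇ FOLLOW(S) ⊇ {$,a,b}; new: +{$,b}
  S→a B: FOLLOW(B) ⊇ FOLLOW(S) ⊇ {$,a,b}; new: +{$}
  FOLLOW(S)={$,a,b}  FOLLOW(A)={$,a,b}  FOLLOW(B)={$,a,b}
[2] — fixpoint
  FOLLOW(S)={$,a,b}  FOLLOW(A)={$,a,b}  FOLLOW(B)={$,a,b}

FOLLOW(B) = ["$", "a", "b"]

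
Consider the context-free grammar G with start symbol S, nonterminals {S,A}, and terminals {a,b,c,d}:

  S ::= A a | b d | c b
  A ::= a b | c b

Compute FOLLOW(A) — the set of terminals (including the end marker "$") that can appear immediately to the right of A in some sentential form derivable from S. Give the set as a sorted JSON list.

FIRST iteration:
pass 1:
  A via A→a b: +{a}
  A via A→c b: +{c}
  S via S→A a: +{a,c}
  S via S→b d: +{b}
  S: {a,b,c}  A: {a,c}
pass 2: (stable)
  S: {a,b,c}  A: {a,c}

FOLLOW iteration:
FOLLOW(S) := {$}
pass 1:
  S→A a: FOLLOW(A) ⊇ FIRST(a) = {a}; new: +{a}
  FOLLOW[S]={$}  FOLLOW[A]={a}
pass 2: (no change)
  FOLLOW[S]={$}  FOLLOW[A]={a}

FOLLOW(A) = ["a"]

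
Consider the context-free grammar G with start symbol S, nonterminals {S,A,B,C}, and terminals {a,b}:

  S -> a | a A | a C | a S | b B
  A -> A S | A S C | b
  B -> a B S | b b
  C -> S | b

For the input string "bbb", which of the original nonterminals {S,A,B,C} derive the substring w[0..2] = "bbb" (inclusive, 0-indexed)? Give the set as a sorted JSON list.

CNF form of G:
  S -> T0 A | T0 C | T0 S | T1 B | a
  A -> A S | A X2 | b
  B -> T0 X3 | T1 T1
  C -> T0 A | T0 C | T0 S | T1 B | a | b
  T0 -> a
  T1 -> b
  X2 -> S C
  X3 -> B S

Fill CYK table bottom-up — only the sub-triangle for w[0..2]:
  T[0,0] 'b' = {A,C,T1}  orig:{A,C}
  T[1,1] 'b' = {A,C,T1}  orig:{A,C}
  T[2,2] 'b' = {A,C,T1}  orig:{A,C}
  T[0,1] 'bb' = {B}
  T[1,2] 'bb' = {B}
  T[0,2] 'bbb' = {C,S}

Original NTs in T[0,2] deriving "bbb": ["C", "S"]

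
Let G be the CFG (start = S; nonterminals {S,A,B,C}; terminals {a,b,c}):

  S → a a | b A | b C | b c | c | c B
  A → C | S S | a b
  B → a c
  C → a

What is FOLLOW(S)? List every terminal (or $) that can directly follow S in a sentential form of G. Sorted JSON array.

FIRST iteration:
[1]
  A via A→a b: +{a}
  B via B→a c: +{a}
  C via C→a: +{a}
  S via S→a a: +{a}
  S via S→b A: +{b}
  S via S→c: +{c}
  FIRST(S)={a,b,c}  FIRST(A)={a}  FIRST(B)={a}  FIRST(C)={a}
[2]
  A via A→S S: +{b,c}
  FIRST(S)={a,b,c}  FIRST(A)={a,b,c}  FIRST(B)={a}  FIRST(C)={a}
[3] — fixpoint
  FIRST(S)={a,b,c}  FIRST(A)={a,b,c}  FIRST(B)={a}  FIRST(C)={a}

FOLLOW iteration:
initialize: $ ∈ FOLLOW(S)
iter 1:
  A→S S: FOLLOW(S) ⊇ FIRST(S) = {a,b,c}; new: +{a,b,c}
  S→b A: FOLLOW(A) ⊇ FOLLOW(S) ⊇ {$,a,b,c}; new: +{$,a,b,c}
  S→b C: FOLLOW(C) ⊇ FOLLOW(S) ⊇ {$,a,b,c}; new: +{$,a,b,c}
  S→c B: FOLLOW(B) ⊇ FOLLOW(S) ⊇ {$,a,b,c}; new: +{$,a,b,c}
  FOLLOW[S]={$,a,b,c}  FOLLOW[A]={$,a,b,c}  FOLLOW[B]={$,a,b,c}  FOLLOW[C]={$,a,b,c}
iter 2: done
  FOLLOW[S]={$,a,b,c}  FOLLOW[A]={$,a,b,c}  FOLLOW[B]={$,a,b,c}  FOLLOW[C]={$,a,b,c}

FOLLOW(S) = ["$", "a", "b", "c"]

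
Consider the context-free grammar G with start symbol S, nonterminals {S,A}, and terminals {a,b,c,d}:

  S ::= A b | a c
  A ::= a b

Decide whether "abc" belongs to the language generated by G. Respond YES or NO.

Convert to CNF:
  S -> A T1 | T0 T2
  A -> T0 T1
  T0 -> a
  T1 -> b
  T2 -> c

Fill CYK table bottom-up:
  [0..0]={T0}  "a"  orig:{}
  [1..1]={T1}  "b"  orig:{}
  [2..2]={T2}  "c"  orig:{}
  [0..1]={A}  "ab"
  [1..2]=∅  "bc"
  [0..2]=∅  "abc"

S ∉ T[0,2] ⇒ NO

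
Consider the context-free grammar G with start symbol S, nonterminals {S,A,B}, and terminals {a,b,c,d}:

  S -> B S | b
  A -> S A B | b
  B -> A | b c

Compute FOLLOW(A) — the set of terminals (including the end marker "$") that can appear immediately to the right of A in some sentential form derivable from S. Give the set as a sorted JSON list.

Compute FIRST by fixpoint:
round 1:
  A via A→b: +{b}
  B via B→A: +{b}
  S via S→B S: +{b}
  FIRST(S)={b}  FIRST(A)={b}  FIRST(B)={b}
round 2: (no change)
  FIRST(S)={b}  FIRST(A)={b}  FIRST(B)={b}

FOLLOW sets:
initialize: $ ∈ FOLLOW(S)
pass 1:
  A→S A B: FOLLOW(S) ⊇ FIRST(A) = {b}; new: +{b}
  A→S A B: FOLLOW(A) ⊇ FIRST(B) = {b}; new: +{b}
  A→S A B: FOLLOW(B) ⊇ FOLLOW(A) ⊇ {b}; new: +{b}
  FOLLOW[S]={$,b}  FOLLOW[A]={b}  FOLLOW[B]={b}
pass 2: — fixpoint
  FOLLOW[S]={$,b}  FOLLOW[A]={b}  FOLLOW[B]={b}

FOLLOW(A) = ["b"]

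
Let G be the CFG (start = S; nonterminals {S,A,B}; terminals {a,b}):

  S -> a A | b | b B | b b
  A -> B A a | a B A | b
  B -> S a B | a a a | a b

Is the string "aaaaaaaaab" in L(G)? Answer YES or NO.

Convert to CNF:
  S -> T0 A | T1 B | T1 T1 | b
  A -> B X2 | T0 X3 | b
  B -> S X4 | T0 T1 | T0 X5
  T0 -> a
  T1 -> b
  X2 -> A T0
  X3 -> B A
  X4 -> T0 B
  X5 -> T0 T0

CYK table (by increasing span):
  [0..0]={T0}  "a"  orig:{}
  [1..1]={T0}  "a"  orig:{}
  [2..2]={T0}  "a"  orig:{}
  [3..3]={T0}  "a"  orig:{}
  [4..4]={T0}  "a"  orig:{}
  [5..5]={T0}  "a"  orig:{}
  [6..6]={T0}  "a"  orig:{}
  [7..7]={T0}  "a"  orig:{}
  [8..8]={T0}  "a"  orig:{}
  [9..9]={A,S,T1}  "b"  orig:{A,S}
  [0..1]={X5}  "aa"  orig:{}
  [1..2]={X5}  "aa"  orig:{}
  [2..3]={X5}  "aa"  orig:{}
  [3..4]={X5}  "aa"  orig:{}
  [4..5]={X5}  "aa"  orig:{}
  [5..6]={X5}  "aa"  orig:{}
  [6..7]={X5}  "aa"  orig:{}
  [7..8]={X5}  "aa"  orig:{}
  [8..9]={B,S}  "ab"
  [0..2]={B}  "aaa"
  [1..3]={B}  "aaa"
  [2..4]={B}  "aaa"
  [3..5]={B}  "aaa"
  [4..6]={B}  "aaa"
  [5..7]={B}  "aaa"
  [6..8]={B}  "aaa"
  [7..9]={X4}  "aab"  orig:{}
  [0..3]={X4}  "aaaa"  orig:{}
  [1..4]={X4}  "aaaa"  orig:{}
  [2..5]={X4}  "aaaa"  orig:{}
  [3..6]={X4}  "aaaa"  orig:{}
  [4..7]={X4}  "aaaa"  orig:{}
  [5..8]={X4}  "aaaa"  orig:{}
  [6..9]={X3}  "aaab"  orig:{}
  [0..4]=∅  "aaaaa"
  [1..5]=∅  "aaaaa"
  [2..6]=∅  "aaaaa"
  [3..7]=∅  "aaaaa"
  [4..8]=∅  "aaaaa"
  [5..9]={A}  "aaaab"
  [0..5]=∅  "aaaaaa"
  [1..6]=∅  "aaaaaa"
  [2..7]=∅  "aaaaaa"
  [3..8]=∅  "aaaaaa"
  [4..9]={S}  "aaaaab"
  [0..6]=∅  "aaaaaaa"
  [1..7]=∅  "aaaaaaa"
  [2..8]=∅  "aaaaaaa"
  [3..9]=∅  "aaaaaab"
  [0..7]=∅  "aaaaaaaa"
  [1..8]=∅  "aaaaaaaa"
  [2..9]={X3}  "aaaaaaab"  orig:{}
  [0..8]=∅  "aaaaaaaaa"
  [1..9]={A}  "aaaaaaaab"
  [0..9]={S}  "aaaaaaaaab"

S ∈ T[0,9] ⇒ YES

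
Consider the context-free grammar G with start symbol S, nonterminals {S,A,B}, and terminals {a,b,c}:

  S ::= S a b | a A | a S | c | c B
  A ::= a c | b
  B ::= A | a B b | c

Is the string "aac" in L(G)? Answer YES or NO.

Convert to CNF:
  S -> S X4 | T0 A | T0 S | T1 B | c
  A -> T0 T1 | b
  B -> T0 T1 | T0 X3 | b | c
  T0 -> a
  T1 -> c
  T2 -> b
  X3 -> B T2
  X4 -> T0 T2

Fill CYK table bottom-up:
  [0..0]={T0}  "a"  orig:{}
  [1..1]={T0}  "a"  orig:{}
  [2..2]={B,S,T1}  "c"  orig:{B,S}
  [0..1]=∅  "aa"
  [1..2]={A,B,S}  "ac"
  [0..2]={S}  "aac"

S ∈ T[0,2] ⇒ YES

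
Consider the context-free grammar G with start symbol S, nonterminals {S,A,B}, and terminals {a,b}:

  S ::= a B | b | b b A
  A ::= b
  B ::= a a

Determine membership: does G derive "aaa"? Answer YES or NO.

Convert to CNF:
  S -> T0 B | T1 X2 | b
  A -> b
  B -> T0 T0
  T0 -> a
  T1 -> b
  X2 -> T1 A

CYK table (by increasing span):
  cell(0,0) a: {T0}  orig:{}
  cell(1,1) a: {T0}  orig:{}
  cell(2,2) a: {T0}  orig:{}
  cell(0,1) aa: {B}
  cell(1,2) aa: {B}
  cell(0,2) aaa: {S}

S ∈ T[0,2] ⇒ YES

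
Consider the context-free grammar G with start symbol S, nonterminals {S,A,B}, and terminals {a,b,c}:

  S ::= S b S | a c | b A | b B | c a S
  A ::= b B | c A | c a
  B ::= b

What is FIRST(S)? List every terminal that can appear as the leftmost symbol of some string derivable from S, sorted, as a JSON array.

FIRST iteration:
iter 1:
  A via A→b B: +{b}
  A via A→c A: +{c}
  B via B→b: +{b}
  S via S→a c: +{a}
  S via S→b A: +{b}
  S via S→c a S: +{c}
  FIRST[S]={a,b,c}  FIRST[A]={b,c}  FIRST[B]={b}
iter 2: (stable)
  FIRST[S]={a,b,c}  FIRST[A]={b,c}  FIRST[B]={b}

FIRST(S) = ["a", "b", "c"]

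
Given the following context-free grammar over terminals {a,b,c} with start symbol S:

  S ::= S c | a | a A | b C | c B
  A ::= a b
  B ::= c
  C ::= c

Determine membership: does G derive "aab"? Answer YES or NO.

CNF form of G:
  S -> S T2 | T0 A | T1 C | T2 B | a
  A -> T0 T1
  B -> c
  C -> c
  T0 -> a
  T1 -> b
  T2 -> c

Fill CYK table bottom-up:
  T[0,0] 'a' = {S,T0}  orig:{S}
  T[1,1] 'a' = {S,T0}  orig:{S}
  T[2,2] 'b' = {T1}  orig:{}
  T[0,1] 'aa' = ∅
  T[1,2] 'ab' = {A}
  T[0,2] 'aab' = {S}

S ∈ T[0,2] ⇒ YES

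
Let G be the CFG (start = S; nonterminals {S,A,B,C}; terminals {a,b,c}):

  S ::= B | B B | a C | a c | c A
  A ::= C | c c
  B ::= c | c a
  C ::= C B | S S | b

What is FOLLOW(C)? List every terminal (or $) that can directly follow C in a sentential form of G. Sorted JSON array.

Compute FIRST by fixpoint:
iter 1:
  A via A→c c: +{c}
  B via B→c: +{c}
  C via C→b: +{b}
  S via S→B: +{c}
  S via S→a C: +{a}
  S: {a,c}  A: {c}  B: {c}  C: {b}
iter 2:
  A via A→C: +{b}
  C via C→S S: +{a,c}
  S: {a,c}  A: {b,c}  B: {c}  C: {a,b,c}
iter 3:
  A via A→C: +{a}
  S: {a,c}  A: {a,b,c}  B: {c}  C: {a,b,c}
iter 4: — fixpoint
  S: {a,c}  A: {a,b,c}  B: {c}  C: {a,b,c}

FOLLOW iteration:
seed FOLLOW(S) with $
[1]
  C→C B: FOLLOW(C) ⊇ FIRST(B) = {c}; new: +{c}
  C→C B: FOLLOW(B) ⊇ FOLLOW(C) ⊇ {c}; new: +{c}
  C→S S: FOLLOW(S) ⊇ FIRST(S) = {a,c}; new: +{a,c}
  S→B: FOLLOW(B) ⊇ FOLLOW(S) ⊇ {$,a,c}; new: +{$,a}
  S→a C: FOLLOW(C) ⊇ FOLLOW(S) ⊇ {$,a,c}; new: +{$,a}
  S→c A: FOLLOW(A) ⊇ FOLLOW(S) ⊇ {$,a,c}; new: +{$,a,c}
  S: {$,a,c}  A: {$,a,c}  B: {$,a,c}  C: {$,a,c}
[2] done
  S: {$,a,c}  A: {$,a,c}  B: {$,a,c}  C: {$,a,c}

FOLLOW(C) = ["$", "a", "c"]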